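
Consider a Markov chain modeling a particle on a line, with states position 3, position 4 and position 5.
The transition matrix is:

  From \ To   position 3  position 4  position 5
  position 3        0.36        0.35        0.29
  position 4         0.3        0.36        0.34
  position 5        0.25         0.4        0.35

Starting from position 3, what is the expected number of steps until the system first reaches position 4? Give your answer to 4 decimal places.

Let t(s) be the expected number of steps to first reach position 4 from state s, with t(position 4) = 0. Conditioning on the first step:
t(position 3) = 1 + 0.36·t(position 3) + 0.29·t(position 5)
t(position 5) = 1 + 0.25·t(position 3) + 0.35·t(position 5)
Solving: t(position 3) = 2.7365, t(position 5) = 2.5910.
Expected steps from position 3 to position 4: 2.7365.

2.7365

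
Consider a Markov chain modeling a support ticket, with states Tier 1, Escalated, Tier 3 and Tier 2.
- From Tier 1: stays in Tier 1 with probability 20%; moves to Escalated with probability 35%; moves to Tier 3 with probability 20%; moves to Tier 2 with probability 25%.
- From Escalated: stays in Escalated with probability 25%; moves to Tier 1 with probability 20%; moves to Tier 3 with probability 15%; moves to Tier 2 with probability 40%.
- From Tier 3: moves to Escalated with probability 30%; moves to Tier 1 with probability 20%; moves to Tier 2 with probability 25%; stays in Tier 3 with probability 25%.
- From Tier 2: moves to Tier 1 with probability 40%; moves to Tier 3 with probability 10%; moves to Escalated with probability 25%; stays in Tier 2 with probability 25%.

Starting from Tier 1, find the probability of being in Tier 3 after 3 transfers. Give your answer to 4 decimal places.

Propagate the distribution vector 3 transfers from Tier 1.
After 0 transfers: (1.0000, 0.0000, 0.0000, 0.0000)
After 1 transfer: (0.2000, 0.3500, 0.2000, 0.2500)
After 2 transfers: (0.2500, 0.2800, 0.1675, 0.3025)
After 3 transfers: (0.2605, 0.2834, 0.1641, 0.2920)
P(in Tier 3 after 3 transfers) = 0.1641

0.1641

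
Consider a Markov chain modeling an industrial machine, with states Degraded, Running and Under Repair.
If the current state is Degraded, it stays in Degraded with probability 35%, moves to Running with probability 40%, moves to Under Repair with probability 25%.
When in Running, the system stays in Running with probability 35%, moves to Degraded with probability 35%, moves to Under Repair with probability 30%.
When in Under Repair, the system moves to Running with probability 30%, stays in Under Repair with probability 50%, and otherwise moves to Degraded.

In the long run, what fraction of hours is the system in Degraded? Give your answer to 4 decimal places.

0.2965

Let the stationary distribution be π with π = πP and π_1 + π_2 + π_3 = 1.
π_1 = 0.35·π_1 + 0.35·π_2 + 0.2·π_3
π_2 = 0.4·π_1 + 0.35·π_2 + 0.3·π_3
Solving with the normalization constraint gives π = (0.2965, 0.3470, 0.3565).
So the stationary probability of Degraded is 0.2965.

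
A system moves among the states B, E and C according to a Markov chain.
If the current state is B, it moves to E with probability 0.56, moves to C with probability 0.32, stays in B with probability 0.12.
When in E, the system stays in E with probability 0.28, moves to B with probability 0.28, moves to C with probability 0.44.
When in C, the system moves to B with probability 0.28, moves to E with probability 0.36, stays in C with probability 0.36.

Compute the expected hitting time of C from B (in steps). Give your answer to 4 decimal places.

2.6846

Let t(s) be the expected number of steps to first reach C from state s, with t(C) = 0. Conditioning on the first step:
t(B) = 1 + 0.12·t(B) + 0.56·t(E)
t(E) = 1 + 0.28·t(B) + 0.28·t(E)
Solving: t(B) = 2.6846, t(E) = 2.4329.
Expected steps from B to C: 2.6846.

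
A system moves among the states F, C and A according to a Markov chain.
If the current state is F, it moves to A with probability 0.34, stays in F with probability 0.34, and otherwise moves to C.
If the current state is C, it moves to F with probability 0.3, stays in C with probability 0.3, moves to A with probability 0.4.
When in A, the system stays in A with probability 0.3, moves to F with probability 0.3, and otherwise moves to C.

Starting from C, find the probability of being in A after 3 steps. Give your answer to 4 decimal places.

Propagate the distribution vector 3 steps from C.
After 0 steps: (0.0000, 1.0000, 0.0000)
After 1 step: (0.3000, 0.3000, 0.4000)
After 2 steps: (0.3120, 0.3460, 0.3420)
After 3 steps: (0.3125, 0.3404, 0.3471)
P(in A after 3 steps) = 0.3471

0.3471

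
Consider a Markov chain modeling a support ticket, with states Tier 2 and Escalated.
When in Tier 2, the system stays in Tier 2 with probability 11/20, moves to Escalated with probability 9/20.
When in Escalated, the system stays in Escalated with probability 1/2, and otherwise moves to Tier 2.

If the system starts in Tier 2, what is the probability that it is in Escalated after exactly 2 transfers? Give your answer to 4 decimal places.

Sum over the intermediate state after 1 transfer:
P = P(Tier 2→Tier 2)·P(Tier 2→Escalated) + P(Tier 2→Escalated)·P(Escalated→Escalated)
  = 0.55×0.45 + 0.45×0.5
  = 0.2475 + 0.2250 = 0.4725

0.4725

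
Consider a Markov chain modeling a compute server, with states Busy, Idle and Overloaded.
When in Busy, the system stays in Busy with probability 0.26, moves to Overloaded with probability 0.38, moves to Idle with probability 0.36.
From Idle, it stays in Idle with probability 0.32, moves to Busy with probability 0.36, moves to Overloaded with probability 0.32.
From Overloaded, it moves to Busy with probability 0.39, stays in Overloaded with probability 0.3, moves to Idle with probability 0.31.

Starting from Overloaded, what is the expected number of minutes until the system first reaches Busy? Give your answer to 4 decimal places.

Let t(s) be the expected number of minutes to first reach Busy from state s, with t(Busy) = 0. Conditioning on the first minute:
t(Idle) = 1 + 0.32·t(Idle) + 0.32·t(Overloaded)
t(Overloaded) = 1 + 0.31·t(Idle) + 0.3·t(Overloaded)
Solving: t(Idle) = 2.7070, t(Overloaded) = 2.6274.
Expected minutes from Overloaded to Busy: 2.6274.

2.6274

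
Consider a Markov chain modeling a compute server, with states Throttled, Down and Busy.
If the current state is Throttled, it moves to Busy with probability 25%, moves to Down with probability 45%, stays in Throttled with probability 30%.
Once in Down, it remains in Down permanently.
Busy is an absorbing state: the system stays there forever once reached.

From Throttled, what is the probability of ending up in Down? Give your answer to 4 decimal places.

0.6429

Let h(s) be the probability of absorption at Down starting from transient state s. Then h(Down) = 1 and h(Busy) = 0. By first-step analysis:
h(Throttled) = 0.3·h(Throttled) + 0.45·1 + 0.25·0
Solving: h(Throttled) = 0.6429.
Starting from Throttled, the probability is 0.6429.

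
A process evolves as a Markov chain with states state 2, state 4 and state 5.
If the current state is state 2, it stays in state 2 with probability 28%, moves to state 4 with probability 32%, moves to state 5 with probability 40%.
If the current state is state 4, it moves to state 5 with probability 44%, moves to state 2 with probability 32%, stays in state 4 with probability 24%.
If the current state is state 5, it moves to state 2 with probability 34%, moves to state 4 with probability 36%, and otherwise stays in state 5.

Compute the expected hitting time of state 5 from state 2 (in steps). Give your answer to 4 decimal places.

Let t(s) be the expected number of steps to first reach state 5 from state s, with t(state 5) = 0. Conditioning on the first step:
t(state 2) = 1 + 0.28·t(state 2) + 0.32·t(state 4)
t(state 4) = 1 + 0.32·t(state 2) + 0.24·t(state 4)
Solving: t(state 2) = 2.4281, t(state 4) = 2.3381.
Expected steps from state 2 to state 5: 2.4281.

2.4281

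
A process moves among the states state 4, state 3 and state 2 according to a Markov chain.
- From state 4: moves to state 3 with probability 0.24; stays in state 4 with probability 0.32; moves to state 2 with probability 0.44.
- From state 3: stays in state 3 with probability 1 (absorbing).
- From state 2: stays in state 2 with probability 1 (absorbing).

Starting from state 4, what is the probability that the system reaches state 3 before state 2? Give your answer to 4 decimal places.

0.3529

Let h(s) be the probability of absorption at state 3 starting from transient state s. Then h(state 3) = 1 and h(state 2) = 0. By first-step analysis:
h(state 4) = 0.32·h(state 4) + 0.24·1 + 0.44·0
Solving: h(state 4) = 0.3529.
Starting from state 4, the probability is 0.3529.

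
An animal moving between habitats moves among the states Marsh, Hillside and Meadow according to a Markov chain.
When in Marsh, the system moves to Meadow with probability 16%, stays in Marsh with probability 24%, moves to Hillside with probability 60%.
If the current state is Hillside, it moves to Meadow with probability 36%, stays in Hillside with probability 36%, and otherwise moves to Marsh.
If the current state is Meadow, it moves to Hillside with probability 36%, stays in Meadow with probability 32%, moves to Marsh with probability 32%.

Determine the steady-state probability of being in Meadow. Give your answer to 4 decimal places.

Let the stationary distribution be π with π = πP and π_1 + π_2 + π_3 = 1.
π_1 = 0.24·π_1 + 0.28·π_2 + 0.32·π_3
π_2 = 0.6·π_1 + 0.36·π_2 + 0.36·π_3
Solving with the normalization constraint gives π = (0.2805, 0.4273, 0.2922).
So the stationary probability of Meadow is 0.2922.

0.2922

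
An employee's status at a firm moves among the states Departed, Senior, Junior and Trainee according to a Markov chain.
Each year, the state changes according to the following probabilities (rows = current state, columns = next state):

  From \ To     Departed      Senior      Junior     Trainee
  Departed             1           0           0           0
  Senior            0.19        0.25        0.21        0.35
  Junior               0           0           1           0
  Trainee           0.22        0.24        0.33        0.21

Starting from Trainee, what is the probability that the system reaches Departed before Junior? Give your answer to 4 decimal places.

0.4142

Let h(s) be the probability of absorption at Departed starting from transient state s. Then h(Departed) = 1 and h(Junior) = 0. By first-step analysis:
h(Senior) = 0.19·1 + 0.25·h(Senior) + 0.21·0 + 0.35·h(Trainee)
h(Trainee) = 0.22·1 + 0.24·h(Senior) + 0.33·0 + 0.21·h(Trainee)
Solving: h(Senior) = 0.4466, h(Trainee) = 0.4142.
Starting from Trainee, the probability is 0.4142.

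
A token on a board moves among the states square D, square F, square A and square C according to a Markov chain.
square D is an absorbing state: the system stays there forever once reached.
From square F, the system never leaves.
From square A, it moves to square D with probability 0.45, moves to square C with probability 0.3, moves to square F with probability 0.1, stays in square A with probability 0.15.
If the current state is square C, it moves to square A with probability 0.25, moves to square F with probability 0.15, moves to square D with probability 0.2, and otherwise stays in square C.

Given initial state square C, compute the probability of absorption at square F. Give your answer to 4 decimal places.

0.3506

Let h(s) be the probability of absorption at square F starting from transient state s. Then h(square F) = 1 and h(square D) = 0. By first-step analysis:
h(square A) = 0.45·0 + 0.1·1 + 0.15·h(square A) + 0.3·h(square C)
h(square C) = 0.2·0 + 0.15·1 + 0.25·h(square A) + 0.4·h(square C)
Solving: h(square A) = 0.2414, h(square C) = 0.3506.
Starting from square C, the probability is 0.3506.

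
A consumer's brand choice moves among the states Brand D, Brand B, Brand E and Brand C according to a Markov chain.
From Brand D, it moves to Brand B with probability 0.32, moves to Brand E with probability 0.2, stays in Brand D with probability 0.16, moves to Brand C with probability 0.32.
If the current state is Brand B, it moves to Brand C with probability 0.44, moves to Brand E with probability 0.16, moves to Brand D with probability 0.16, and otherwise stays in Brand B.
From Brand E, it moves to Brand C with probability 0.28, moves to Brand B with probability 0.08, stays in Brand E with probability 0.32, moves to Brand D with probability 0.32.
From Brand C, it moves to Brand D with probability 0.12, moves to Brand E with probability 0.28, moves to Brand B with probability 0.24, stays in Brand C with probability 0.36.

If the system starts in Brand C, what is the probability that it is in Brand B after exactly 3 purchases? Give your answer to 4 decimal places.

0.2148

Propagate the distribution vector 3 purchases from Brand C.
After 0 purchases: (0.0000, 0.0000, 0.0000, 1.0000)
After 1 purchase: (0.1200, 0.2400, 0.2800, 0.3600)
After 2 purchases: (0.1904, 0.2048, 0.2528, 0.3520)
After 3 purchases: (0.1864, 0.2148, 0.2503, 0.3485)
P(in Brand B after 3 purchases) = 0.2148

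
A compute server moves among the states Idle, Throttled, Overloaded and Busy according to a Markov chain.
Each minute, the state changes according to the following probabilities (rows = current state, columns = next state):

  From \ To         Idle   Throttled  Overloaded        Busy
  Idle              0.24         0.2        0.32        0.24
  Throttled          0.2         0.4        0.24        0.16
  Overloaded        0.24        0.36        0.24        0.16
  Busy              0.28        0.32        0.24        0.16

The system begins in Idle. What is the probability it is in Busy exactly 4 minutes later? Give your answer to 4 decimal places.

0.1787

Propagate the distribution vector 4 minutes from Idle.
After 0 minutes: (1.0000, 0.0000, 0.0000, 0.0000)
After 1 minute: (0.2400, 0.2000, 0.3200, 0.2400)
After 2 minutes: (0.2416, 0.3200, 0.2592, 0.1792)
After 3 minutes: (0.2344, 0.3270, 0.2593, 0.1793)
After 4 minutes: (0.2341, 0.3284, 0.2587, 0.1787)
P(in Busy after 4 minutes) = 0.1787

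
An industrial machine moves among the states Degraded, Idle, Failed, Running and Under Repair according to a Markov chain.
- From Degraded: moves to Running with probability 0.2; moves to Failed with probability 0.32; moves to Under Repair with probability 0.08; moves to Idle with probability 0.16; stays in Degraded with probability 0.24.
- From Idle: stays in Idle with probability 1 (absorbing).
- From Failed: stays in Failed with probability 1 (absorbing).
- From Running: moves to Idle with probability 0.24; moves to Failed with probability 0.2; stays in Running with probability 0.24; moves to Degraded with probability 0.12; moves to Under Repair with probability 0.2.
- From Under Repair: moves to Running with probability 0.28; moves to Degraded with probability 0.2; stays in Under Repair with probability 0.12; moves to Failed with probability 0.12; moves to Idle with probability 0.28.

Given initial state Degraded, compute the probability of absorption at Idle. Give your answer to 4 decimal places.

0.4123

Let h(s) be the probability of absorption at Idle starting from transient state s. Then h(Idle) = 1 and h(Failed) = 0. By first-step analysis:
h(Degraded) = 0.24·h(Degraded) + 0.16·1 + 0.32·0 + 0.2·h(Running) + 0.08·h(Under Repair)
h(Running) = 0.12·h(Degraded) + 0.24·1 + 0.2·0 + 0.24·h(Running) + 0.2·h(Under Repair)
h(Under Repair) = 0.2·h(Degraded) + 0.28·1 + 0.12·0 + 0.28·h(Running) + 0.12·h(Under Repair)
Solving: h(Degraded) = 0.4123, h(Running) = 0.5340, h(Under Repair) = 0.5818.
Starting from Degraded, the probability is 0.4123.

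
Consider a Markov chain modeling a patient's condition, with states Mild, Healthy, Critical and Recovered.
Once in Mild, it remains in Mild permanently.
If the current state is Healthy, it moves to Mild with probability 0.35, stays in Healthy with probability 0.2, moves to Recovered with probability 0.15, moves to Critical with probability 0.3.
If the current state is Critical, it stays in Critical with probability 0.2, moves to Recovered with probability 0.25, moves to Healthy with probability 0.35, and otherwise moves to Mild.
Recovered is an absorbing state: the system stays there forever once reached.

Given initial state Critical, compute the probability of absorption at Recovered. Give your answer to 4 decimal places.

0.4720

Let h(s) be the probability of absorption at Recovered starting from transient state s. Then h(Recovered) = 1 and h(Mild) = 0. By first-step analysis:
h(Healthy) = 0.35·0 + 0.2·h(Healthy) + 0.3·h(Critical) + 0.15·1
h(Critical) = 0.2·0 + 0.35·h(Healthy) + 0.2·h(Critical) + 0.25·1
Solving: h(Healthy) = 0.3645, h(Critical) = 0.4720.
Starting from Critical, the probability is 0.4720.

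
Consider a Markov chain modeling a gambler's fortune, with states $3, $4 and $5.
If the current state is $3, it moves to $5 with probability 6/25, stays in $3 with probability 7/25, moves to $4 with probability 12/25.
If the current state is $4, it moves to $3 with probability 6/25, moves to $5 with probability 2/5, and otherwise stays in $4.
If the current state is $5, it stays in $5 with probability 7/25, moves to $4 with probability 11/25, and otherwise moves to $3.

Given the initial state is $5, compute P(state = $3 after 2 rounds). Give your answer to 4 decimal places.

0.2624

Sum over the intermediate state after 1 round:
P = P($5→$3)·P($3→$3) + P($5→$4)·P($4→$3) + P($5→$5)·P($5→$3)
  = 0.28×0.28 + 0.44×0.24 + 0.28×0.28
  = 0.0784 + 0.1056 + 0.0784 = 0.2624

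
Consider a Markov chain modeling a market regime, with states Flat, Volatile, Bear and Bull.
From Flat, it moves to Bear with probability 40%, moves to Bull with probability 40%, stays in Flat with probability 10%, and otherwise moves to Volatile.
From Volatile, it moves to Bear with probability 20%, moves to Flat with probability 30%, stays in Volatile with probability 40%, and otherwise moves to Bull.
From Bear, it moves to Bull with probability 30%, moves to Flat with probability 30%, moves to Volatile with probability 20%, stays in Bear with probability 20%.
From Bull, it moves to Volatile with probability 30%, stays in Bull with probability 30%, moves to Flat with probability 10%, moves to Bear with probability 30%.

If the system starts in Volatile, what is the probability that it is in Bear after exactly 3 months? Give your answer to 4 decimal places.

0.2690

Propagate the distribution vector 3 months from Volatile.
After 0 months: (0.0000, 1.0000, 0.0000, 0.0000)
After 1 month: (0.3000, 0.4000, 0.2000, 0.1000)
After 2 months: (0.2200, 0.2600, 0.2700, 0.2500)
After 3 months: (0.2060, 0.2550, 0.2690, 0.2700)
P(in Bear after 3 months) = 0.2690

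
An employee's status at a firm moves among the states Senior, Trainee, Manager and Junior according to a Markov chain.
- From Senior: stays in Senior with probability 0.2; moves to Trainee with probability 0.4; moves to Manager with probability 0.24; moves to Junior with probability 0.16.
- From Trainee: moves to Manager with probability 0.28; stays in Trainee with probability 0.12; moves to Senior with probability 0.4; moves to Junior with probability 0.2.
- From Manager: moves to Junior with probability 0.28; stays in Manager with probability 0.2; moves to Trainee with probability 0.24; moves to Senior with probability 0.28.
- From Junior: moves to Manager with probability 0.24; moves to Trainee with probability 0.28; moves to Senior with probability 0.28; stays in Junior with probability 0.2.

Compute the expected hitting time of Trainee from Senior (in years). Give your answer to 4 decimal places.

2.9445

Let t(s) be the expected number of years to first reach Trainee from state s, with t(Trainee) = 0. Conditioning on the first year:
t(Senior) = 1 + 0.2·t(Senior) + 0.24·t(Manager) + 0.16·t(Junior)
t(Manager) = 1 + 0.28·t(Senior) + 0.2·t(Manager) + 0.28·t(Junior)
t(Junior) = 1 + 0.28·t(Senior) + 0.24·t(Manager) + 0.2·t(Junior)
Solving: t(Senior) = 2.9445, t(Manager) = 3.4400, t(Junior) = 3.3126.
Expected years from Senior to Trainee: 2.9445.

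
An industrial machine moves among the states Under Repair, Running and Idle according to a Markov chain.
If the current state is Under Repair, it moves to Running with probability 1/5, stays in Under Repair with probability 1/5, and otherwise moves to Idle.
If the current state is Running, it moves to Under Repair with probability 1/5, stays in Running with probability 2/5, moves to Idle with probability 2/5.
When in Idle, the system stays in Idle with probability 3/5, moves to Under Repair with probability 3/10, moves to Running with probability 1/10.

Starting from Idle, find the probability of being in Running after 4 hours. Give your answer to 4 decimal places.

0.1780

Propagate the distribution vector 4 hours from Idle.
After 0 hours: (0.0000, 0.0000, 1.0000)
After 1 hour: (0.3000, 0.1000, 0.6000)
After 2 hours: (0.2600, 0.1600, 0.5800)
After 3 hours: (0.2580, 0.1740, 0.5680)
After 4 hours: (0.2568, 0.1780, 0.5652)
P(in Running after 4 hours) = 0.1780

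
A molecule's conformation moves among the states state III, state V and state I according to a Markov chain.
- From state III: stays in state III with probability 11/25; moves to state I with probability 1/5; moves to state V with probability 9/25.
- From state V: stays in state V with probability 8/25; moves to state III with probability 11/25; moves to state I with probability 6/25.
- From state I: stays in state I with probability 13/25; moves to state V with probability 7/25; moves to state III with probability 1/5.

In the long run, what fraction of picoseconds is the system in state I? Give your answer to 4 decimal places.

0.3131

Let the stationary distribution be π with π = πP and π_1 + π_2 + π_3 = 1.
π_1 = 0.44·π_1 + 0.44·π_2 + 0.2·π_3
π_2 = 0.36·π_1 + 0.32·π_2 + 0.28·π_3
Solving with the normalization constraint gives π = (0.3649, 0.3221, 0.3131).
So the stationary probability of state I is 0.3131.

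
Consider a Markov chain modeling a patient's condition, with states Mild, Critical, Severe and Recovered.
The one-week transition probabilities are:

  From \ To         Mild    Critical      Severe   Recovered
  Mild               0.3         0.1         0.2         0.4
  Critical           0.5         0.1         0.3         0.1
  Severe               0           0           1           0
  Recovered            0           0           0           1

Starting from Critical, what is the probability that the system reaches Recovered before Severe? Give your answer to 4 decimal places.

0.4655

Let h(s) be the probability of absorption at Recovered starting from transient state s. Then h(Recovered) = 1 and h(Severe) = 0. By first-step analysis:
h(Mild) = 0.3·h(Mild) + 0.1·h(Critical) + 0.2·0 + 0.4·1
h(Critical) = 0.5·h(Mild) + 0.1·h(Critical) + 0.3·0 + 0.1·1
Solving: h(Mild) = 0.6379, h(Critical) = 0.4655.
Starting from Critical, the probability is 0.4655.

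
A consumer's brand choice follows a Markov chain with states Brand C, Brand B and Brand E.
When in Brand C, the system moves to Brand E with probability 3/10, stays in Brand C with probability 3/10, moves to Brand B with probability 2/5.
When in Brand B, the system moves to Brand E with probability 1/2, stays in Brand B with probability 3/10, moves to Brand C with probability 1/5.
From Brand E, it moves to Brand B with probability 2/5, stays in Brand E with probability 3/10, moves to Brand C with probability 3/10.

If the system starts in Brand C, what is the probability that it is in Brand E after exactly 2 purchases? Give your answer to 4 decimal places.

0.3800

Sum over the intermediate state after 1 purchase:
P = P(Brand C→Brand C)·P(Brand C→Brand E) + P(Brand C→Brand B)·P(Brand B→Brand E) + P(Brand C→Brand E)·P(Brand E→Brand E)
  = 0.3×0.3 + 0.4×0.5 + 0.3×0.3
  = 0.0900 + 0.2000 + 0.0900 = 0.3800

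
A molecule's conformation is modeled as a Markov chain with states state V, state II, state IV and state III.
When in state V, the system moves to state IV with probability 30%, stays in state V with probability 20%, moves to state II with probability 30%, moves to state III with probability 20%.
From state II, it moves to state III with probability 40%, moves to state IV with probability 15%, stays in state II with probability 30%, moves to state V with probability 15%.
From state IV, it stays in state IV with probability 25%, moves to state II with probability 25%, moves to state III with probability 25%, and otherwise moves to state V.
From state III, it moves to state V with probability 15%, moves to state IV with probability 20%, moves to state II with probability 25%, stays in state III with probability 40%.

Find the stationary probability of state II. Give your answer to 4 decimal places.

Let the stationary distribution be π with π = πP and π_1 + π_2 + π_3 + π_4 = 1.
π_1 = 0.2·π_1 + 0.15·π_2 + 0.25·π_3 + 0.15·π_4
π_2 = 0.3·π_1 + 0.3·π_2 + 0.25·π_3 + 0.25·π_4
π_3 = 0.3·π_1 + 0.15·π_2 + 0.25·π_3 + 0.2·π_4
Solving with the normalization constraint gives π = (0.1805, 0.2727, 0.2152, 0.3316).
So the stationary probability of state II is 0.2727.

0.2727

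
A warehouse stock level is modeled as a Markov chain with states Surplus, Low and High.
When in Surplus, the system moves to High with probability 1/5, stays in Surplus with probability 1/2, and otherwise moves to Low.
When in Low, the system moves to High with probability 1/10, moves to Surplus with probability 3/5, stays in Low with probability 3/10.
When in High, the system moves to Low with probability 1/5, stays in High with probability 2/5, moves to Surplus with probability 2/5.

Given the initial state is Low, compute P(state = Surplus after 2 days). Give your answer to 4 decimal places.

0.5200

Sum over the intermediate state after 1 day:
P = P(Low→Surplus)·P(Surplus→Surplus) + P(Low→Low)·P(Low→Surplus) + P(Low→High)·P(High→Surplus)
  = 0.6×0.5 + 0.3×0.6 + 0.1×0.4
  = 0.3000 + 0.1800 + 0.0400 = 0.5200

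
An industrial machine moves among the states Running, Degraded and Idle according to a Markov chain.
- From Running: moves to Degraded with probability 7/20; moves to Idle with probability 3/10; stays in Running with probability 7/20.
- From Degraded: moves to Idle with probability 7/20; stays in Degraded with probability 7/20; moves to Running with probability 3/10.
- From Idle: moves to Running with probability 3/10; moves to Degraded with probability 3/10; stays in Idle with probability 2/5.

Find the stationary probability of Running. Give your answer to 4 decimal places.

Let the stationary distribution be π with π = πP and π_1 + π_2 + π_3 = 1.
π_1 = 0.35·π_1 + 0.3·π_2 + 0.3·π_3
π_2 = 0.35·π_1 + 0.35·π_2 + 0.3·π_3
Solving with the normalization constraint gives π = (0.3158, 0.3324, 0.3518).
So the stationary probability of Running is 0.3158.

0.3158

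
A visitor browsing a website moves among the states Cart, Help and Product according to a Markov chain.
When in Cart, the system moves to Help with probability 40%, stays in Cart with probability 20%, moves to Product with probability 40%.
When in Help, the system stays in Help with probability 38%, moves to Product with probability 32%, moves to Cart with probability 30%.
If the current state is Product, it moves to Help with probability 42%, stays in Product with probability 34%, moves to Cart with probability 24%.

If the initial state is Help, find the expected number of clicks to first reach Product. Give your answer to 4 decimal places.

2.9255

Let t(s) be the expected number of clicks to first reach Product from state s, with t(Product) = 0. Conditioning on the first click:
t(Cart) = 1 + 0.2·t(Cart) + 0.4·t(Help)
t(Help) = 1 + 0.3·t(Cart) + 0.38·t(Help)
Solving: t(Cart) = 2.7128, t(Help) = 2.9255.
Expected clicks from Help to Product: 2.9255.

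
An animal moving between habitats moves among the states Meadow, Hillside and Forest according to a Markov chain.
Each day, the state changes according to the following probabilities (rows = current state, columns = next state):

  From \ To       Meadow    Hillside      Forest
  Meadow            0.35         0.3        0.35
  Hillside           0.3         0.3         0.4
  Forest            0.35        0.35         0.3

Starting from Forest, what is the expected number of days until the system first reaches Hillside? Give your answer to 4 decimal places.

3.0075

Let t(s) be the expected number of days to first reach Hillside from state s, with t(Hillside) = 0. Conditioning on the first day:
t(Meadow) = 1 + 0.35·t(Meadow) + 0.35·t(Forest)
t(Forest) = 1 + 0.35·t(Meadow) + 0.3·t(Forest)
Solving: t(Meadow) = 3.1579, t(Forest) = 3.0075.
Expected days from Forest to Hillside: 3.0075.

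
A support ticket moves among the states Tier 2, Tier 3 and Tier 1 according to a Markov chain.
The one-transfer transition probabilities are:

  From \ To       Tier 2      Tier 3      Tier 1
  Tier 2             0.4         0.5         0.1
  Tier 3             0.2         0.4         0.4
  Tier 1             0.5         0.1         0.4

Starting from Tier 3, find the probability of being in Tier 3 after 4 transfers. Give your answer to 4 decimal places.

0.3498

Propagate the distribution vector 4 transfers from Tier 3.
After 0 transfers: (0.0000, 1.0000, 0.0000)
After 1 transfer: (0.2000, 0.4000, 0.4000)
After 2 transfers: (0.3600, 0.3000, 0.3400)
After 3 transfers: (0.3740, 0.3340, 0.2920)
After 4 transfers: (0.3624, 0.3498, 0.2878)
P(in Tier 3 after 4 transfers) = 0.3498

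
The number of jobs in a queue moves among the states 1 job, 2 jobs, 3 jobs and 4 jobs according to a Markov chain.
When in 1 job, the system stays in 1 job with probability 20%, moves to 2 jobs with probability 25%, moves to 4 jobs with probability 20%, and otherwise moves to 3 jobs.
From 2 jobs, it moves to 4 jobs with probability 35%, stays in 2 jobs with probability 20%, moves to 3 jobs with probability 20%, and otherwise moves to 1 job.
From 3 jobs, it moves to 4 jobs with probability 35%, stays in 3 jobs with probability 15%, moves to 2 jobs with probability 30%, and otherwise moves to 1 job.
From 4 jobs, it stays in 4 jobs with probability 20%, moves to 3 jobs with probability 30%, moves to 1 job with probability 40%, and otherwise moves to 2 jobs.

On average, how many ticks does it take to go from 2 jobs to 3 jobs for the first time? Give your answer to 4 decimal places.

Let t(s) be the expected number of ticks to first reach 3 jobs from state s, with t(3 jobs) = 0. Conditioning on the first tick:
t(1 job) = 1 + 0.2·t(1 job) + 0.25·t(2 jobs) + 0.2·t(4 jobs)
t(2 jobs) = 1 + 0.25·t(1 job) + 0.2·t(2 jobs) + 0.35·t(4 jobs)
t(4 jobs) = 1 + 0.4·t(1 job) + 0.1·t(2 jobs) + 0.2·t(4 jobs)
Solving: t(1 job) = 3.2500, t(2 jobs) = 3.7273, t(4 jobs) = 3.3409.
Expected ticks from 2 jobs to 3 jobs: 3.7273.

3.7273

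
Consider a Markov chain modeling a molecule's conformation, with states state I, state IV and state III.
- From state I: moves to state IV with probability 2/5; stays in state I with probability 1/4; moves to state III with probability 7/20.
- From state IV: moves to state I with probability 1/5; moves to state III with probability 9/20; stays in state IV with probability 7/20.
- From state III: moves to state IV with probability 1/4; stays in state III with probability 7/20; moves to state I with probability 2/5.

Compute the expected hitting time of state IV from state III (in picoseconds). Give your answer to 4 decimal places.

3.3094

Let t(s) be the expected number of picoseconds to first reach state IV from state s, with t(state IV) = 0. Conditioning on the first picosecond:
t(state I) = 1 + 0.25·t(state I) + 0.35·t(state III)
t(state III) = 1 + 0.4·t(state I) + 0.35·t(state III)
Solving: t(state I) = 2.8777, t(state III) = 3.3094.
Expected picoseconds from state III to state IV: 3.3094.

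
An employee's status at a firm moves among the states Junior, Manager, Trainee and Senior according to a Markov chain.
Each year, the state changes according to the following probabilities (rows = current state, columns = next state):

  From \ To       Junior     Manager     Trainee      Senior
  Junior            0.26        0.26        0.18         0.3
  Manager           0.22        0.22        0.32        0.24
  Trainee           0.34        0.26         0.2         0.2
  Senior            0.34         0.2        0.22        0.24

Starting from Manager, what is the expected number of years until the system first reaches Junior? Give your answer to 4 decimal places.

Let t(s) be the expected number of years to first reach Junior from state s, with t(Junior) = 0. Conditioning on the first year:
t(Manager) = 1 + 0.22·t(Manager) + 0.32·t(Trainee) + 0.24·t(Senior)
t(Trainee) = 1 + 0.26·t(Manager) + 0.2·t(Trainee) + 0.2·t(Senior)
t(Senior) = 1 + 0.2·t(Manager) + 0.22·t(Trainee) + 0.24·t(Senior)
Solving: t(Manager) = 3.5797, t(Trainee) = 3.2102, t(Senior) = 3.1871.
Expected years from Manager to Junior: 3.5797.

3.5797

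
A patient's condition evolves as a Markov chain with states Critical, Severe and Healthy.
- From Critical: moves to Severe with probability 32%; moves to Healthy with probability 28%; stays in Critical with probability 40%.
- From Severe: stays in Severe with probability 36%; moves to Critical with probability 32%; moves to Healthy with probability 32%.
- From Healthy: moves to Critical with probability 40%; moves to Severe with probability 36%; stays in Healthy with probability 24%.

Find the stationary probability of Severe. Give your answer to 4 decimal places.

Let the stationary distribution be π with π = πP and π_1 + π_2 + π_3 = 1.
π_1 = 0.4·π_1 + 0.32·π_2 + 0.4·π_3
π_2 = 0.32·π_1 + 0.36·π_2 + 0.36·π_3
Solving with the normalization constraint gives π = (0.3724, 0.3451, 0.2825).
So the stationary probability of Severe is 0.3451.

0.3451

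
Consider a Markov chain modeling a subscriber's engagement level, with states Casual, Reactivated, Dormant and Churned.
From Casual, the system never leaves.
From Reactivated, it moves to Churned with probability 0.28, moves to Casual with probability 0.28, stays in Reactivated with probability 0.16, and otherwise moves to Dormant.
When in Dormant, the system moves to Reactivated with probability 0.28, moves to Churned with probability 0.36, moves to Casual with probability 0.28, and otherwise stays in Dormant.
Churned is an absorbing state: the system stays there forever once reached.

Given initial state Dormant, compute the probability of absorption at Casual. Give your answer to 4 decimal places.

Let h(s) be the probability of absorption at Casual starting from transient state s. Then h(Casual) = 1 and h(Churned) = 0. By first-step analysis:
h(Reactivated) = 0.28·1 + 0.16·h(Reactivated) + 0.28·h(Dormant) + 0.28·0
h(Dormant) = 0.28·1 + 0.28·h(Reactivated) + 0.08·h(Dormant) + 0.36·0
Solving: h(Reactivated) = 0.4839, h(Dormant) = 0.4516.
Starting from Dormant, the probability is 0.4516.

0.4516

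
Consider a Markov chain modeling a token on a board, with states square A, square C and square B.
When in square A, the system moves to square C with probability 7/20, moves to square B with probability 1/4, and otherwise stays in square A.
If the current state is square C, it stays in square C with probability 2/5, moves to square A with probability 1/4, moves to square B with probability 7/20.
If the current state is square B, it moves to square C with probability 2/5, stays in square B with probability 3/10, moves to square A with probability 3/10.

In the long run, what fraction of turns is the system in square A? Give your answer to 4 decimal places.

Let the stationary distribution be π with π = πP and π_1 + π_2 + π_3 = 1.
π_1 = 0.4·π_1 + 0.25·π_2 + 0.3·π_3
π_2 = 0.35·π_1 + 0.4·π_2 + 0.4·π_3
Solving with the normalization constraint gives π = (0.3120, 0.3844, 0.3036).
So the stationary probability of square A is 0.3120.

0.3120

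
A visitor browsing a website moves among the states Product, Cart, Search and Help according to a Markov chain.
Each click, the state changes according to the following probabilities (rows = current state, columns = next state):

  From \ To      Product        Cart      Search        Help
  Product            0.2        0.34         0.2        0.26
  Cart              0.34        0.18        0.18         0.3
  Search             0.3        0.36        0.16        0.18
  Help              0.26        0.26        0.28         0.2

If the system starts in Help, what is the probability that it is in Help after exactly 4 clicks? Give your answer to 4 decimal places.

0.2403

Propagate the distribution vector 4 clicks from Help.
After 0 clicks: (0.0000, 0.0000, 0.0000, 1.0000)
After 1 click: (0.2600, 0.2600, 0.2800, 0.2000)
After 2 clicks: (0.2764, 0.2880, 0.1996, 0.2360)
After 3 clicks: (0.2744, 0.2790, 0.2051, 0.2414)
After 4 clicks: (0.2741, 0.2801, 0.2055, 0.2403)
P(in Help after 4 clicks) = 0.2403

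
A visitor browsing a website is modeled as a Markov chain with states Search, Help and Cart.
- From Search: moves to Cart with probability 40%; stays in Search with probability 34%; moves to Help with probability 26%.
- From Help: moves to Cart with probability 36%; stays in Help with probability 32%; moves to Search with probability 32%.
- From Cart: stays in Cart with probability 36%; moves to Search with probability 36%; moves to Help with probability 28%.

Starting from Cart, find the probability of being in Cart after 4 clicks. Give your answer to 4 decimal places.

Propagate the distribution vector 4 clicks from Cart.
After 0 clicks: (0.0000, 0.0000, 1.0000)
After 1 click: (0.3600, 0.2800, 0.3600)
After 2 clicks: (0.3416, 0.2840, 0.3744)
After 3 clicks: (0.3418, 0.2845, 0.3737)
After 4 clicks: (0.3418, 0.2845, 0.3737)
P(in Cart after 4 clicks) = 0.3737

0.3737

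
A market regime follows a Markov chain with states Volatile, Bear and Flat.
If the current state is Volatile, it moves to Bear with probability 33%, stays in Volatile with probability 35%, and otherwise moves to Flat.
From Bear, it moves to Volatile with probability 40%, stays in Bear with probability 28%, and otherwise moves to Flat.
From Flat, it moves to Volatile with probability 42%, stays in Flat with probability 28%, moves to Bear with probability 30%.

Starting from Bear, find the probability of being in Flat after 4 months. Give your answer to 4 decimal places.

0.3077

Propagate the distribution vector 4 months from Bear.
After 0 months: (0.0000, 1.0000, 0.0000)
After 1 month: (0.4000, 0.2800, 0.3200)
After 2 months: (0.3864, 0.3064, 0.3072)
After 3 months: (0.3868, 0.3055, 0.3077)
After 4 months: (0.3868, 0.3055, 0.3077)
P(in Flat after 4 months) = 0.3077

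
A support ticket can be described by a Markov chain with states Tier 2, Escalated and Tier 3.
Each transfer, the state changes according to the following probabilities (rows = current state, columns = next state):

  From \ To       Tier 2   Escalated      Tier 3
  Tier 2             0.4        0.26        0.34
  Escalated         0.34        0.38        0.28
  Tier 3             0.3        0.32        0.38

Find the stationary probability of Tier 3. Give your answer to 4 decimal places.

0.3343

Let the stationary distribution be π with π = πP and π_1 + π_2 + π_3 = 1.
π_1 = 0.4·π_1 + 0.34·π_2 + 0.3·π_3
π_2 = 0.26·π_1 + 0.38·π_2 + 0.32·π_3
Solving with the normalization constraint gives π = (0.3475, 0.3182, 0.3343).
So the stationary probability of Tier 3 is 0.3343.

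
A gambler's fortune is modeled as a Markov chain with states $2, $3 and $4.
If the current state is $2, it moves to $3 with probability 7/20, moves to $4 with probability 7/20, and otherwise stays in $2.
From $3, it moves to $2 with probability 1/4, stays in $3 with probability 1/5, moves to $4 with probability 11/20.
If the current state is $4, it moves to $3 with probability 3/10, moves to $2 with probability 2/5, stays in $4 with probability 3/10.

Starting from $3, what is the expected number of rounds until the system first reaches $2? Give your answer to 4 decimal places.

Let t(s) be the expected number of rounds to first reach $2 from state s, with t($2) = 0. Conditioning on the first round:
t($3) = 1 + 0.2·t($3) + 0.55·t($4)
t($4) = 1 + 0.3·t($3) + 0.3·t($4)
Solving: t($3) = 3.1646, t($4) = 2.7848.
Expected rounds from $3 to $2: 3.1646.

3.1646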